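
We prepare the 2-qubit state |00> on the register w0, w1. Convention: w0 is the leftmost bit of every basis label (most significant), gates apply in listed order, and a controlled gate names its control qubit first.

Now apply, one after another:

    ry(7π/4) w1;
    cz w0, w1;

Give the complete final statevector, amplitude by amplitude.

The resulting statevector has amplitude -sqrt(sqrt(2) + 2)/2 on |00>, sqrt(2 - sqrt(2))/2 on |01>, 0 on |10>, 0 on |11>.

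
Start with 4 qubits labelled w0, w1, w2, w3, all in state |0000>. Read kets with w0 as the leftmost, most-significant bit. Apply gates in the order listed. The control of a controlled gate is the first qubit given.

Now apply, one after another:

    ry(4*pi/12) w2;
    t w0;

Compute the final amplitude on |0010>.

The final state's coefficient on |0010> equals 1/2.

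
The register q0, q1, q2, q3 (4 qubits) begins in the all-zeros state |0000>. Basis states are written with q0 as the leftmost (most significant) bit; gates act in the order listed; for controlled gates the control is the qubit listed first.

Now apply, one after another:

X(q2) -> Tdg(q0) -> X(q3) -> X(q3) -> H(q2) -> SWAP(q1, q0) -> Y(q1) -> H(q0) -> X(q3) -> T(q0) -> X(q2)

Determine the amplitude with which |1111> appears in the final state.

The final state's coefficient on |1111> equals exp(3*I*pi/4)/2.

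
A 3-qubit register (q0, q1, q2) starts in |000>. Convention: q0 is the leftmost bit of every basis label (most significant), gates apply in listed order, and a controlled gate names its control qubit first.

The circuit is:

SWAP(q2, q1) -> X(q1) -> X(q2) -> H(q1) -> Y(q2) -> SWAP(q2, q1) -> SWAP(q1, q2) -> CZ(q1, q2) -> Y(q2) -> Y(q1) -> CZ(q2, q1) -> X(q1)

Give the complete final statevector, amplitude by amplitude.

The resulting statevector has amplitude -sqrt(2)*I/2 on |001>, sqrt(2)*I/2 on |011>, and 0 on every other basis state.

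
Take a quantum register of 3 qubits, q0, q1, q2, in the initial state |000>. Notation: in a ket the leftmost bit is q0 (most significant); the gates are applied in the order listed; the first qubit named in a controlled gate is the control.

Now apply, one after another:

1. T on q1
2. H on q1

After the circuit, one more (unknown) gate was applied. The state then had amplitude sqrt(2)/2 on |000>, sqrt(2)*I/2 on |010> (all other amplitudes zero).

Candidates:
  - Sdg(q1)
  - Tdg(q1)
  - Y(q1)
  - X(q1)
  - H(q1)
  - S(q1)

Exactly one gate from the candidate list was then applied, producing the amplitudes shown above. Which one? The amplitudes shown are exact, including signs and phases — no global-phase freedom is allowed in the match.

The unique candidate consistent with the amplitudes is S(q1).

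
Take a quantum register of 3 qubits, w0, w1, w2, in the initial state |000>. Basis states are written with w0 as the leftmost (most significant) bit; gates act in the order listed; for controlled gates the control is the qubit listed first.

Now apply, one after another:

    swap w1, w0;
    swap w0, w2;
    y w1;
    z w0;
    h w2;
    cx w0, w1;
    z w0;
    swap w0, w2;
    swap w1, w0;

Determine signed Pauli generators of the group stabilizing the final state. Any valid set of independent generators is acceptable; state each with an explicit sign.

The final state is stabilized by the group generated by +IXI, -ZII, +IIZ; other independent generating sets are equally valid.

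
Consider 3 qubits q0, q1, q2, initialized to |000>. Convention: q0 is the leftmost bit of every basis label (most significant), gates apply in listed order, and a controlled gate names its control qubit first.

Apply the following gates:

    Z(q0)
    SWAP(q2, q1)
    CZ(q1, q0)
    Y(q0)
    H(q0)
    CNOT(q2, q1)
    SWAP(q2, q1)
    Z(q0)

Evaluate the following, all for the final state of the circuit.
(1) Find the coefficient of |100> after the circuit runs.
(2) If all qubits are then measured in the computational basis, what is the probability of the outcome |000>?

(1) The final state's coefficient on |100> equals sqrt(2)*I/2.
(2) Outcome |000> occurs with probability 1/2.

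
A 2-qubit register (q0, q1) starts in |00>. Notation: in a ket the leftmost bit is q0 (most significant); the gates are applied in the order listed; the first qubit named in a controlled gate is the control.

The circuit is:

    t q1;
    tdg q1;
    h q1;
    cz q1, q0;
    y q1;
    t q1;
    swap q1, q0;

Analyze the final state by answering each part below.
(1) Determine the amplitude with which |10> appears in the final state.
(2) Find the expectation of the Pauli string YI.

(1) |10> carries amplitude sqrt(2)*exp(3*I*pi/4)/2 in the final state.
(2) The expectation value of YI is -sqrt(2)/2.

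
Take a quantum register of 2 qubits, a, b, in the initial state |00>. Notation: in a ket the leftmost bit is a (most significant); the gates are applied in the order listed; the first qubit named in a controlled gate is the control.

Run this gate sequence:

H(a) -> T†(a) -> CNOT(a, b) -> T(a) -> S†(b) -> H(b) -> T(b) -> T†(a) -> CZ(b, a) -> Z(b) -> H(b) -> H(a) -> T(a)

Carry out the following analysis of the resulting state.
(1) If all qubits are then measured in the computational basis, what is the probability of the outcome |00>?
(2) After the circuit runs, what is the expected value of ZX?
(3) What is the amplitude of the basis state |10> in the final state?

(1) Outcome |00> occurs with probability 3/8 - sqrt(2)/4.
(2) In the final state, ZX has expectation 0.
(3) |10> carries amplitude sqrt(2)/4 in the final state.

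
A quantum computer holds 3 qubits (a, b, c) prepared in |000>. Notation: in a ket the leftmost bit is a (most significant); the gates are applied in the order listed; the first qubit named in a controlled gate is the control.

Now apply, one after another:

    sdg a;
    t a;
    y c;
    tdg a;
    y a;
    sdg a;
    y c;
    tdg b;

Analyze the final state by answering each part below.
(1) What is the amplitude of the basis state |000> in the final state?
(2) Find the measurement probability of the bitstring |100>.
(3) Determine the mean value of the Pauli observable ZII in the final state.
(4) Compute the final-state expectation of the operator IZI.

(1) |000> carries amplitude 0 in the final state.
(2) The probability of measuring |100> is 1.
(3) In the final state, ZII has expectation -1.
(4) The expectation value of IZI is 1.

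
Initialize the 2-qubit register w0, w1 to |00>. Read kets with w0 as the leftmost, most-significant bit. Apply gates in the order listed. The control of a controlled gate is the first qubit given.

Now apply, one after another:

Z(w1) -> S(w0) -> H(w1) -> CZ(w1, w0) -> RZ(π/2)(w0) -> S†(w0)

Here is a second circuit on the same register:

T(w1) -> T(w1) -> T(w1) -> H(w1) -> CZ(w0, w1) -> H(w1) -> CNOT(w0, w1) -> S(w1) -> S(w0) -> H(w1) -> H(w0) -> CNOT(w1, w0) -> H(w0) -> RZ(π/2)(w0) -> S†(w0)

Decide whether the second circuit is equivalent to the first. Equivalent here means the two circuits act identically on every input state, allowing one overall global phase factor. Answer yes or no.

No: there is an input state on which the two circuits produce genuinely different outputs (not merely differing by a phase).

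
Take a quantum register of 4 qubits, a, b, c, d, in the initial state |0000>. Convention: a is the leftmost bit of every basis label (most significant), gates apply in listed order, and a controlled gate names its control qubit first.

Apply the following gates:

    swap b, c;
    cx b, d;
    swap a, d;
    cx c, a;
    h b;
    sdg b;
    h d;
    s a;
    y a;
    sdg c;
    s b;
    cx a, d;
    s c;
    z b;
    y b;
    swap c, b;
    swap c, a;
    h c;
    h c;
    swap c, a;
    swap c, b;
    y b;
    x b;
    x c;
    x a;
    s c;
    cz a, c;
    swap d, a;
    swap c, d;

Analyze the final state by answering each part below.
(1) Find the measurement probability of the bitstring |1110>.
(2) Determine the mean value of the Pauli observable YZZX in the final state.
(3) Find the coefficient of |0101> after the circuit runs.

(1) A full measurement returns |1110> with probability 0.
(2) The expectation value of YZZX is 0.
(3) The final state's coefficient on |0101> equals -1/2.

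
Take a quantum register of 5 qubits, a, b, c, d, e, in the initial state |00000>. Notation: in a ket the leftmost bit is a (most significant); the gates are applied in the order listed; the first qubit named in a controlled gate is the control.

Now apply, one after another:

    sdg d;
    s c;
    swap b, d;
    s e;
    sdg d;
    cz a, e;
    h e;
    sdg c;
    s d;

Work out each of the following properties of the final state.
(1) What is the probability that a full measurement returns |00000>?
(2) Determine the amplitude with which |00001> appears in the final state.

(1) Outcome |00000> occurs with probability 1/2.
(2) |00001> carries amplitude sqrt(2)/2 in the final state.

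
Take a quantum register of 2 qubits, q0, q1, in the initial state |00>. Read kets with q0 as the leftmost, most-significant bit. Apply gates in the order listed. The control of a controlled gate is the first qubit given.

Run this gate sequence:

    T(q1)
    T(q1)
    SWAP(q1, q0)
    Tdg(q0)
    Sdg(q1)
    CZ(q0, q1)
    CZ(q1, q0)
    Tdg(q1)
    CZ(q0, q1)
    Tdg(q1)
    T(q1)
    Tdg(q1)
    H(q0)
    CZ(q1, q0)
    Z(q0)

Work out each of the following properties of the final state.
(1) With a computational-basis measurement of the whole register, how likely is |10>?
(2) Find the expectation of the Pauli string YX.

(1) A full measurement returns |10> with probability 1/2.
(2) The expectation value of YX is 0.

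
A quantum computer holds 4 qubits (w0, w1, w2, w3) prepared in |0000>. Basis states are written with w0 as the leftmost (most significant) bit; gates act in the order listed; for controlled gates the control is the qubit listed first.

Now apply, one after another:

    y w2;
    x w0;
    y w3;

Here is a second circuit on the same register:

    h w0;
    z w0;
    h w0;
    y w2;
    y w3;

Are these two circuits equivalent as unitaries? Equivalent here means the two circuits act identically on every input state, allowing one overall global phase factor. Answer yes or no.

Yes, they are equivalent — the unitaries differ by at most a global phase.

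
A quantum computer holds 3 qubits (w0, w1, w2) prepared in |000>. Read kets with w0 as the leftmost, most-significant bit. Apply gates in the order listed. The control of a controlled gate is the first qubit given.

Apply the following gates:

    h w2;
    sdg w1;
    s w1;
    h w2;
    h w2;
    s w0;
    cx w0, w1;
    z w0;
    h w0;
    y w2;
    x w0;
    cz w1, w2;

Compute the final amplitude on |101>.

|101> carries amplitude I/2 in the final state.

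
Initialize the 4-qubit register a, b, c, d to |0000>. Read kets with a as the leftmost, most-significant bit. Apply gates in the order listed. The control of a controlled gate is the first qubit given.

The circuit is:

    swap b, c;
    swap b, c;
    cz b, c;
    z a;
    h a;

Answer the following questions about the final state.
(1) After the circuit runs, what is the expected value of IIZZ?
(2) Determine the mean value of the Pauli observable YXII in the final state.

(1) The observable IIZZ averages to 1. Key observation: steps 1-2 multiply out to the identity, so the circuit reduces to the remaining gates.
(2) In the final state, YXII has expectation 0.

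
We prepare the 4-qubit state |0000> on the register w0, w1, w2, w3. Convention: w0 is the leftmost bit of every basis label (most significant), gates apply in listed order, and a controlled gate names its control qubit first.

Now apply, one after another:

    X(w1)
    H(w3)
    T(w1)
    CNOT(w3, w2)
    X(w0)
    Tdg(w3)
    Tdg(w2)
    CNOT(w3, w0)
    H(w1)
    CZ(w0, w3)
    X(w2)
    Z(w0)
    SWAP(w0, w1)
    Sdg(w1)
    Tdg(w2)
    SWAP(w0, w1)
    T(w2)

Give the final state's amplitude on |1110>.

The final state's coefficient on |1110> equals -exp(3*I*pi/4)/2.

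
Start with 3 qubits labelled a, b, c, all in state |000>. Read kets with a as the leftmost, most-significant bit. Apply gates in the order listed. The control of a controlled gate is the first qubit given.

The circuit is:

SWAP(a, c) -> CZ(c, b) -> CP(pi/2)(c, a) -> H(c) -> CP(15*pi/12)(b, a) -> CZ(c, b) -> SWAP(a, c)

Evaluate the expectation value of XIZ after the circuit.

In the final state, XIZ has expectation 1.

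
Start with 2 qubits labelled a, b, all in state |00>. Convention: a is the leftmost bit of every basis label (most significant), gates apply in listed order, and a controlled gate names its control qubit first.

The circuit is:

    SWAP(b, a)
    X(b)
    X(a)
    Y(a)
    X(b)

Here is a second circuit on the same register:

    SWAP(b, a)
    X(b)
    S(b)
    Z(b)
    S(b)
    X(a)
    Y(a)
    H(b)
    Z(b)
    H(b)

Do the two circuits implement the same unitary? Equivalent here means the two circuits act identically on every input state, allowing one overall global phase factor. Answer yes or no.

Yes, they are equivalent — the unitaries differ by at most a global phase.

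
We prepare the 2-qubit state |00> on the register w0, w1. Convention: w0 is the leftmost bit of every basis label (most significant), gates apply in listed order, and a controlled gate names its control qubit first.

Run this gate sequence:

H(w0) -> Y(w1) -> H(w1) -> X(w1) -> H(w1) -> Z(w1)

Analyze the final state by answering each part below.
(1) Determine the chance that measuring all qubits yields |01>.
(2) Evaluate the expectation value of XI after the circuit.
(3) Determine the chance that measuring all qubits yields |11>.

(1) Outcome |01> occurs with probability 1/2.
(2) In the final state, XI has expectation 1.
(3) The probability of measuring |11> is 1/2.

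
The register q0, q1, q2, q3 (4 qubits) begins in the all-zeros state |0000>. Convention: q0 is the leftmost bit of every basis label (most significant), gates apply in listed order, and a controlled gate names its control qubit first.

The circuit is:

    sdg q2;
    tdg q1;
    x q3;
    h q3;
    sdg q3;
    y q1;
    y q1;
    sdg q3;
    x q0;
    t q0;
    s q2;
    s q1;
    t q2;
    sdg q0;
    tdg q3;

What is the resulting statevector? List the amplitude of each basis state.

The resulting statevector has amplitude -sqrt(2)*exp(3*I*pi/4)/2 on |1000>, -sqrt(2)*I/2 on |1001>, and 0 on every other basis state.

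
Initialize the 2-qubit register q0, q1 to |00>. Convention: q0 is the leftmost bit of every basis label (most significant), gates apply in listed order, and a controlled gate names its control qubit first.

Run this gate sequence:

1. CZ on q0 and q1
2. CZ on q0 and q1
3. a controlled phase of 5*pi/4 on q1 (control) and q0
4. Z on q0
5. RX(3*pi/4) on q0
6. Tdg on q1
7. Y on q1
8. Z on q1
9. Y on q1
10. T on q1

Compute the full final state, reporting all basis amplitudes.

The resulting statevector has amplitude -sqrt(2 - sqrt(2))/2 on |00>, 0 on |01>, I*sqrt(sqrt(2) + 2)/2 on |10>, 0 on |11>.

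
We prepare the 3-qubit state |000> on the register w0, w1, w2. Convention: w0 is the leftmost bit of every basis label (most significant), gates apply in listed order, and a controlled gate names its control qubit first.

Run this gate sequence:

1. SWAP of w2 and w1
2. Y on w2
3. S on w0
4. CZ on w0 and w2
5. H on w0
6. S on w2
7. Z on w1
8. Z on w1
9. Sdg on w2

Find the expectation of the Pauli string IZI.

The expectation value of IZI is 1.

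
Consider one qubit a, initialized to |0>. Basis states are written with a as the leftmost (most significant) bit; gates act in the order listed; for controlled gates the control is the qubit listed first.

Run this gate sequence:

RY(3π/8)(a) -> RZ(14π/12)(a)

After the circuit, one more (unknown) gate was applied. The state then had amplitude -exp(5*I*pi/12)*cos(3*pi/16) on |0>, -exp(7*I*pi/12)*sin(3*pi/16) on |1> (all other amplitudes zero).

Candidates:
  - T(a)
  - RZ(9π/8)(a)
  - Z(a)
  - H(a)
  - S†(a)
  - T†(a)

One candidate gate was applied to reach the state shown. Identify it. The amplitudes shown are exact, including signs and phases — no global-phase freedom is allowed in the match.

It was Z(a) that produced the state shown.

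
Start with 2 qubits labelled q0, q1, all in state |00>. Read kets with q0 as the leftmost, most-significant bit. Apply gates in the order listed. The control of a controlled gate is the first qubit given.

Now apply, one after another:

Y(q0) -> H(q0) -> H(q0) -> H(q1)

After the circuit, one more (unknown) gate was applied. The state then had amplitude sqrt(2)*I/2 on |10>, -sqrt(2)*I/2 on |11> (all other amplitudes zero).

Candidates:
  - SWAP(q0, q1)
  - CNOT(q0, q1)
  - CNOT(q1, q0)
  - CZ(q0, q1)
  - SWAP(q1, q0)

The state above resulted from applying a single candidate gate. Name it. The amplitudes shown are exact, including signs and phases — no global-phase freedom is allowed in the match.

The applied gate was CZ(q0, q1). Key observation: the block from step 2 through step 3 cancels to the identity and can be dropped.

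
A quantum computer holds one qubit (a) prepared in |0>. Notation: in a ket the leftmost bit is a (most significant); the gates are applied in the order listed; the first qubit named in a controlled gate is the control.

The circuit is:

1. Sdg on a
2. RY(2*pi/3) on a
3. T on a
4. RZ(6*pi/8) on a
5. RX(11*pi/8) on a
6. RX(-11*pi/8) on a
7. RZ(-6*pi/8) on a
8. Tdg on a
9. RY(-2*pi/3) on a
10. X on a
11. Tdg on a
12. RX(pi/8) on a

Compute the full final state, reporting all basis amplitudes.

The final amplitudes are -exp(I*pi/4)*sin(pi/16) on |0>, -exp(3*I*pi/4)*cos(pi/16) on |1>. Key observation: gates 2-9 undo each other exactly, leaving only the rest of the circuit to track.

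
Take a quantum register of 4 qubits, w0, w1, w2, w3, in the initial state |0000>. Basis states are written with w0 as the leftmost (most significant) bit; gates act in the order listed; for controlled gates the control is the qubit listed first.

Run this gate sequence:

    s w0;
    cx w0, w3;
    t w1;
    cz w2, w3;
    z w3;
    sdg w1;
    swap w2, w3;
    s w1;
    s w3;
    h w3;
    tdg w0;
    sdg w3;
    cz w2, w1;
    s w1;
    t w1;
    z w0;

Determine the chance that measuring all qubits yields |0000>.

A full measurement returns |0000> with probability 1/2.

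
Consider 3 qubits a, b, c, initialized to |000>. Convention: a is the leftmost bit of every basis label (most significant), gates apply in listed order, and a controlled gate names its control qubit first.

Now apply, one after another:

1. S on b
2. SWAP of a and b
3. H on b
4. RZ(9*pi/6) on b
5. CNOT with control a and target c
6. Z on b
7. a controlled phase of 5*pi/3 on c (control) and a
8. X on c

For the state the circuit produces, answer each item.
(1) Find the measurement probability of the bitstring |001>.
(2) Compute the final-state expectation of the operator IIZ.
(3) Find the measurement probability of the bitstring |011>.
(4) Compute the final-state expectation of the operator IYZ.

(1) Outcome |001> occurs with probability 1/2.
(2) The expectation value of IIZ is -1.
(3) Outcome |011> occurs with probability 1/2.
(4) The expectation value of IYZ is -1.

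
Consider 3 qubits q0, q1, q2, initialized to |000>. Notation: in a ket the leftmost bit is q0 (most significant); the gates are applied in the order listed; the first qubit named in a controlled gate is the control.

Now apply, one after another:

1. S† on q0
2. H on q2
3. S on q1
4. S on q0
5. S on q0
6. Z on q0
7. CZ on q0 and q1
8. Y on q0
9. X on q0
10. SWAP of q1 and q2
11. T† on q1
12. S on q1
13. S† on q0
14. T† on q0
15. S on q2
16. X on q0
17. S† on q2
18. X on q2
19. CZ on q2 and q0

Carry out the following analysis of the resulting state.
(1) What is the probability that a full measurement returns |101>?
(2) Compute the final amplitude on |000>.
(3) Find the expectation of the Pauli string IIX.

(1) Outcome |101> occurs with probability 1/2.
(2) The final state's coefficient on |000> equals 0.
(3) In the final state, IIX has expectation 0.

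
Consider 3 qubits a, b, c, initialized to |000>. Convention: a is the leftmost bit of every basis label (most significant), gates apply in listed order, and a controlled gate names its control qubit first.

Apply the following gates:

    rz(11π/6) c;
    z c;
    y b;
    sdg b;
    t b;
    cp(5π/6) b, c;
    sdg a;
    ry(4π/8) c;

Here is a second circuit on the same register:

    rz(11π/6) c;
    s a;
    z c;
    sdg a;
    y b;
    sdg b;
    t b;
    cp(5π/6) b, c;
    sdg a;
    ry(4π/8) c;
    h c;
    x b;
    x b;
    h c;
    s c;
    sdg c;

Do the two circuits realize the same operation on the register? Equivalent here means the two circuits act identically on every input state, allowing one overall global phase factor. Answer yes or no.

Yes — the two circuits implement the same unitary up to a global phase.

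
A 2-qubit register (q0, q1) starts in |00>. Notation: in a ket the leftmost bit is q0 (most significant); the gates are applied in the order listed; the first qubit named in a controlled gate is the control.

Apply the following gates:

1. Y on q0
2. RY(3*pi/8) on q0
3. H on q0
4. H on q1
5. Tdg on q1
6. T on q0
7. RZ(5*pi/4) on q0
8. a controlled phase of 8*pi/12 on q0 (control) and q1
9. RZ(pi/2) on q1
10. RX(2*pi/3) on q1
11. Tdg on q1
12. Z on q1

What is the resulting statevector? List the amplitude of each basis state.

The resulting statevector has amplitude sqrt(3)*exp(-5*I*pi/8)*cos(3*pi/16)/4 + I*exp(-7*I*pi/8)*cos(3*pi/16)/4 - I*exp(-7*I*pi/8)*sin(3*pi/16)/4 - sqrt(3)*exp(-5*I*pi/8)*sin(3*pi/16)/4 on |00>, -sqrt(3)*exp(7*I*pi/8)*cos(3*pi/16)/4 + I*exp(-7*I*pi/8)*sin(3*pi/16)/4 + sqrt(3)*exp(7*I*pi/8)*sin(3*pi/16)/4 - I*exp(-7*I*pi/8)*cos(3*pi/16)/4 on |01>, -I*exp(5*I*pi/8)*sin(3*pi/16)/4 - I*exp(5*I*pi/8)*cos(3*pi/16)/4 - sqrt(3)*exp(-11*I*pi/24)*sin(3*pi/16)/4 - sqrt(3)*exp(-11*I*pi/24)*cos(3*pi/16)/4 on |10>, I*exp(-17*I*pi/24)*cos(3*pi/16)/4 + I*exp(-17*I*pi/24)*sin(3*pi/16)/4 + sqrt(3)*exp(3*I*pi/8)*sin(3*pi/16)/4 + sqrt(3)*exp(3*I*pi/8)*cos(3*pi/16)/4 on |11>.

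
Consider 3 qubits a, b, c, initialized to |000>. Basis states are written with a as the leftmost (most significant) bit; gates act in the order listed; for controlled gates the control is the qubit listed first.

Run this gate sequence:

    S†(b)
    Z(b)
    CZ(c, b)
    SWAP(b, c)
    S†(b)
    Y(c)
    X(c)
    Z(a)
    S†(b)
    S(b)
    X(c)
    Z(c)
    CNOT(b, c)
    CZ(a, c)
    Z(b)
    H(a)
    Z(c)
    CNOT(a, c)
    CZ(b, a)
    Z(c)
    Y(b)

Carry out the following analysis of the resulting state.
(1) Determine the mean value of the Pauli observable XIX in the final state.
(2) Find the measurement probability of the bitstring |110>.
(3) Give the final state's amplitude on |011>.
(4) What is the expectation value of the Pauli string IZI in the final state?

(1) The expectation value of XIX is -1.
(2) Outcome |110> occurs with probability 1/2.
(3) The final state's coefficient on |011> equals sqrt(2)/2.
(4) The observable IZI averages to -1.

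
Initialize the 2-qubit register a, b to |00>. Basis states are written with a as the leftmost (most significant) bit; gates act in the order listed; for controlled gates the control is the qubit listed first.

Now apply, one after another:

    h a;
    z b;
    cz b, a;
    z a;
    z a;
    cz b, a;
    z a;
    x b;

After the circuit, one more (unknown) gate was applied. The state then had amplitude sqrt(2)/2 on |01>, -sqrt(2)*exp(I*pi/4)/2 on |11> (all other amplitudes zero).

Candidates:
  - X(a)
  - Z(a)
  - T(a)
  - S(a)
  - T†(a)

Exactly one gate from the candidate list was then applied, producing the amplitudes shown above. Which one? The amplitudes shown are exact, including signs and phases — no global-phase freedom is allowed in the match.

The applied gate was T(a). Key observation: gates 3-6 undo each other exactly, leaving only the rest of the circuit to track.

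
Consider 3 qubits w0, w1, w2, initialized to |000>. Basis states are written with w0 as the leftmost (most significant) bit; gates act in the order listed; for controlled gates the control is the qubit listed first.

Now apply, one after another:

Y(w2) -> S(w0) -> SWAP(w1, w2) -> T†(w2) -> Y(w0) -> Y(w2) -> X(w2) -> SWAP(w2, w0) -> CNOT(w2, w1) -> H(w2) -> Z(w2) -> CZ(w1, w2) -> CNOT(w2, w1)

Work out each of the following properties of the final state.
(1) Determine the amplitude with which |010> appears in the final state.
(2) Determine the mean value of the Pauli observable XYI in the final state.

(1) The final state's coefficient on |010> equals 0.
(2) In the final state, XYI has expectation 0.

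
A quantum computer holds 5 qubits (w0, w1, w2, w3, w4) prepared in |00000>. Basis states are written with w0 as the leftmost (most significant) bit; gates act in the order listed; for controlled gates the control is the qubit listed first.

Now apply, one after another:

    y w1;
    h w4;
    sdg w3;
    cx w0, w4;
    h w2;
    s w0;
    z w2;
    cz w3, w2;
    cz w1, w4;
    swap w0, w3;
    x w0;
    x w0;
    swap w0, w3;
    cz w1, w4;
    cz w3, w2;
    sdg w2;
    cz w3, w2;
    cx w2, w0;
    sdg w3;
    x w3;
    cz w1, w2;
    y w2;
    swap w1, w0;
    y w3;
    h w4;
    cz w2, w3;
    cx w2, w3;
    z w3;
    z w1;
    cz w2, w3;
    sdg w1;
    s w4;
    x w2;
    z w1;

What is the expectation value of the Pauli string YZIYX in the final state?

The expectation value of YZIYX is 0. Key observation: the block from step 8 through step 15 cancels to the identity and can be dropped.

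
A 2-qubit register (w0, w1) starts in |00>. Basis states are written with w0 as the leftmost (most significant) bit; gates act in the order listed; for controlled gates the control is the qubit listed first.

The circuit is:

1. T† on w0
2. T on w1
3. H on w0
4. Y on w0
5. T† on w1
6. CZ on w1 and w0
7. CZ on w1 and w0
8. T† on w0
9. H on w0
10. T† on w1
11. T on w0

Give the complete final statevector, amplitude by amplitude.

The final amplitudes are -I/2 + exp(I*pi/4)/2 on |00>, 0 on |01>, -I/2 - exp(3*I*pi/4)/2 on |10>, 0 on |11>.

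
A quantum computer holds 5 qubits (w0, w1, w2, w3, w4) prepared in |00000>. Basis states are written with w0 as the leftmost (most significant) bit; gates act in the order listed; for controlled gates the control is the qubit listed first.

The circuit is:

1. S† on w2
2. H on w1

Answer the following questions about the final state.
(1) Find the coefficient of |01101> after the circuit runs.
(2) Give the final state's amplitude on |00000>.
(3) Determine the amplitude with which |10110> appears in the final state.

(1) The final state's coefficient on |01101> equals 0.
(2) |00000> carries amplitude sqrt(2)/2 in the final state.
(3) The final state's coefficient on |10110> equals 0.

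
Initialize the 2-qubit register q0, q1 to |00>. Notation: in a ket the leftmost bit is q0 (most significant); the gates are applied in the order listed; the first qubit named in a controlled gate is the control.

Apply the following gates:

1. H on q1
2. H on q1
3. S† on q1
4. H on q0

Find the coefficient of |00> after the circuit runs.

The amplitude on |00> is sqrt(2)/2.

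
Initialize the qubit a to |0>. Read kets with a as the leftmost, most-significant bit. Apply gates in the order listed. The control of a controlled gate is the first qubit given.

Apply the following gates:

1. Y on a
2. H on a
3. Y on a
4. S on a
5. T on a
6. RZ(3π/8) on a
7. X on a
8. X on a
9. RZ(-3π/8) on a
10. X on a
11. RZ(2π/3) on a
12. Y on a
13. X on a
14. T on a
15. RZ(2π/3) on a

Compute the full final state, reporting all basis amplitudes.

After the circuit, the state carries amplitude -sqrt(2)*exp(7*I*pi/12)/2 on |0>, -sqrt(2)*exp(5*I*pi/12)/2 on |1>. Key observation: gates 6-9 undo each other exactly, leaving only the rest of the circuit to track.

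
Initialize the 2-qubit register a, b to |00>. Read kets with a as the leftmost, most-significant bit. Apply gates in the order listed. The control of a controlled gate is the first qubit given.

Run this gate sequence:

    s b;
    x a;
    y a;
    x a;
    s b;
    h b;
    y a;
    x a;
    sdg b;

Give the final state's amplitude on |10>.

The amplitude on |10> is -sqrt(2)/2.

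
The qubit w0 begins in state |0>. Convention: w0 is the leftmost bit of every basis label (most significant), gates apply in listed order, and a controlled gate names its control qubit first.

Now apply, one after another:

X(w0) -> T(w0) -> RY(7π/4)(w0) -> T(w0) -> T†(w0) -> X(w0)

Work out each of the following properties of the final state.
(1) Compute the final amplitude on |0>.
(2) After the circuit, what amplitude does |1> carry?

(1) The amplitude on |0> is -sqrt(sqrt(2) + 2)*exp(I*pi/4)/2.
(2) The amplitude on |1> is -sqrt(2 - sqrt(2))*exp(I*pi/4)/2.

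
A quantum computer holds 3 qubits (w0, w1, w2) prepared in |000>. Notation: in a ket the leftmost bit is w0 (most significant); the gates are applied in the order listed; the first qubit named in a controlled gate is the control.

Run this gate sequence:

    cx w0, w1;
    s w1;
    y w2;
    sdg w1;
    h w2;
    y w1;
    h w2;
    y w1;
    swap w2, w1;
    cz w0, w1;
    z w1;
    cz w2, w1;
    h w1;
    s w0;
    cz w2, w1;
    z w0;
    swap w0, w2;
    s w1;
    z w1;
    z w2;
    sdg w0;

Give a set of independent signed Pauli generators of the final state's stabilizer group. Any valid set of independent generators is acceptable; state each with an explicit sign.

The stabilizer group can be generated by +IYI, +ZII, +IIZ, among other valid generating sets.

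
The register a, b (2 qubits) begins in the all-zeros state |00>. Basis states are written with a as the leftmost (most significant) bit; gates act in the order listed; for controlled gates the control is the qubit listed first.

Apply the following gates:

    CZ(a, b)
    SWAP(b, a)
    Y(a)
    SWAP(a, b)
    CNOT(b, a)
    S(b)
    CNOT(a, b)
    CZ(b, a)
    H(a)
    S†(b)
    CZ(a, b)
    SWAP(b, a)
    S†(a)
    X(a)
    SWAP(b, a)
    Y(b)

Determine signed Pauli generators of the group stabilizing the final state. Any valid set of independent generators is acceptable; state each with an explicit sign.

One valid set of independent stabilizer generators is -XI, +IZ (any independent generating set of the same group is equally correct).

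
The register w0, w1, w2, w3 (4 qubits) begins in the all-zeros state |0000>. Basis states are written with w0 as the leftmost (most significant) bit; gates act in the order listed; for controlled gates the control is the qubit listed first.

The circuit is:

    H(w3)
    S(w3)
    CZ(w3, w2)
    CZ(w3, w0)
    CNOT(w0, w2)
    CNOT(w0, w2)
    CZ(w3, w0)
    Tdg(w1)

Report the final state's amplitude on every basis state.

The final amplitudes are sqrt(2)/2 on |0000>, sqrt(2)*I/2 on |0001>, and 0 on every other basis state.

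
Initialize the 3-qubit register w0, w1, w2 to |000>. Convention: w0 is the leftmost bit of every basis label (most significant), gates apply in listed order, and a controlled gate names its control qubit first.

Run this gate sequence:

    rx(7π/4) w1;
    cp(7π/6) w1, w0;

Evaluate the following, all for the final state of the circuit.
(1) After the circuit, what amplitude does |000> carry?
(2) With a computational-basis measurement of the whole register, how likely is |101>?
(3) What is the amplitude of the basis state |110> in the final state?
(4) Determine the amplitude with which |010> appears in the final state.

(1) The amplitude on |000> is -sqrt(sqrt(2) + 2)/2.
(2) A full measurement returns |101> with probability 0.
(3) |110> carries amplitude 0 in the final state.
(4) |010> carries amplitude -I*sqrt(2 - sqrt(2))/2 in the final state.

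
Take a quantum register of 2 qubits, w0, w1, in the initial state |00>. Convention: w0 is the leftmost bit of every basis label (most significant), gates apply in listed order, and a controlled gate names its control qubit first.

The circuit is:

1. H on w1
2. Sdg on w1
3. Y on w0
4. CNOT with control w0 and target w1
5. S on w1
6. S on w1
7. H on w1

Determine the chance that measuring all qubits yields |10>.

Outcome |10> occurs with probability 1/2.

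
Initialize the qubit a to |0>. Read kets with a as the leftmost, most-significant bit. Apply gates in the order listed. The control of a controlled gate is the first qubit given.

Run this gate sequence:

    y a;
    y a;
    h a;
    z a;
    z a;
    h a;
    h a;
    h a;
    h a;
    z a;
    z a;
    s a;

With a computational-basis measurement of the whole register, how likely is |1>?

Outcome |1> occurs with probability 1/2. Key observation: gates 4-11 undo each other exactly, leaving only the rest of the circuit to track.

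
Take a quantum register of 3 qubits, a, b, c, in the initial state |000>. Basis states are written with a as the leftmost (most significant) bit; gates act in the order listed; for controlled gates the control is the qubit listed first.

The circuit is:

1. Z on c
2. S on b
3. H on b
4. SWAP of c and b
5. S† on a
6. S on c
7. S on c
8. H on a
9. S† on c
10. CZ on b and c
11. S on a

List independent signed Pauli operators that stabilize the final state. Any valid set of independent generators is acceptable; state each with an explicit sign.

The final state is stabilized by the group generated by +YII, +IIY, +IZI; other independent generating sets are equally valid.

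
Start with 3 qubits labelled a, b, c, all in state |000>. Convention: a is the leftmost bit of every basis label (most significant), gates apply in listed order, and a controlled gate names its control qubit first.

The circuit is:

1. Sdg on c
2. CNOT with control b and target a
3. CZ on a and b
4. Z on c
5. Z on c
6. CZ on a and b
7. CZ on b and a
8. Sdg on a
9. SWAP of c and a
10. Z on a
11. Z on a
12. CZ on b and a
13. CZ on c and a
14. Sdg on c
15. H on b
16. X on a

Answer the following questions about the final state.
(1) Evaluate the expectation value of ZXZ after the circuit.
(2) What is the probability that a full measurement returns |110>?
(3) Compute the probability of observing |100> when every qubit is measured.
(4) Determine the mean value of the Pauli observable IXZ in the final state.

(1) The expectation value of ZXZ is -1.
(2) A full measurement returns |110> with probability 1/2.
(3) Outcome |100> occurs with probability 1/2.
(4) The observable IXZ averages to 1.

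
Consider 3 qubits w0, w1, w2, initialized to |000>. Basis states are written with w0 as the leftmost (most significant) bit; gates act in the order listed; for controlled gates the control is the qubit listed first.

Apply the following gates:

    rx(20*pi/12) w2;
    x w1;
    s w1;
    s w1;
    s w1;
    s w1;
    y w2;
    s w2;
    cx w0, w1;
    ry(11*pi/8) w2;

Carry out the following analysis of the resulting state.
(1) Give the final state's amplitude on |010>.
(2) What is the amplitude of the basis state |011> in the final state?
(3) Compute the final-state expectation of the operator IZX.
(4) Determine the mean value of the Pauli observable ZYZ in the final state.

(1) The final state's coefficient on |010> equals -sin(7*pi/48). Key observation: gates 3-6 undo each other exactly, leaving only the rest of the circuit to track.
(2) |011> carries amplitude -sin(17*pi/48) in the final state.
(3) The expectation value of IZX is -sqrt(sqrt(2) + 2)/4 - sqrt(6 - 3*sqrt(2))/4.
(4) The expectation value of ZYZ is 0.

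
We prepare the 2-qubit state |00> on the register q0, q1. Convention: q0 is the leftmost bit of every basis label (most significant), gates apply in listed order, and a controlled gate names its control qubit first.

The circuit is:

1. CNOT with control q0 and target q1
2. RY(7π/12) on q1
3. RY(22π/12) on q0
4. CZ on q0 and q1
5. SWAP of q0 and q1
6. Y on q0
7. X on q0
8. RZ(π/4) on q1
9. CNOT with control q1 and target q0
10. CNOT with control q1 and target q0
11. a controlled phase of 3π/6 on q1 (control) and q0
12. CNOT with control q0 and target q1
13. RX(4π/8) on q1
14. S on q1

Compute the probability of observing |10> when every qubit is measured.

The probability of measuring |10> is -sqrt(2)/8 - sqrt(3)/32 + sqrt(6)/16 + 9/32. Key observation: gates 9-10 undo each other exactly, leaving only the rest of the circuit to track.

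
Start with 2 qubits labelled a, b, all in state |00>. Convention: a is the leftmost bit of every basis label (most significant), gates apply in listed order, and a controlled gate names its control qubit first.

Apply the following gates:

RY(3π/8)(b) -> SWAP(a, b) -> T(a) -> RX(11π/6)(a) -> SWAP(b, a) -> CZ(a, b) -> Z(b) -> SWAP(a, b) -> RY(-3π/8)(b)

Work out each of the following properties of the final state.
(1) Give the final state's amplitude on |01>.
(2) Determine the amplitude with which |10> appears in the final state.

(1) The amplitude on |01> is sqrt(2)*sin(3*pi/16)*cos(3*pi/16)/4 + sqrt(6)*sin(3*pi/16)*cos(3*pi/16)/4 - sqrt(2)*I*exp(I*pi/4)*sin(3*pi/16)**2/4 + sqrt(6)*I*exp(I*pi/4)*sin(3*pi/16)**2/4.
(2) The final state's coefficient on |10> equals -sqrt(2)*I*cos(3*pi/16)**2/4 + sqrt(2)*exp(I*pi/4)*sin(3*pi/16)*cos(3*pi/16)/4 + sqrt(6)*exp(I*pi/4)*sin(3*pi/16)*cos(3*pi/16)/4 + sqrt(6)*I*cos(3*pi/16)**2/4.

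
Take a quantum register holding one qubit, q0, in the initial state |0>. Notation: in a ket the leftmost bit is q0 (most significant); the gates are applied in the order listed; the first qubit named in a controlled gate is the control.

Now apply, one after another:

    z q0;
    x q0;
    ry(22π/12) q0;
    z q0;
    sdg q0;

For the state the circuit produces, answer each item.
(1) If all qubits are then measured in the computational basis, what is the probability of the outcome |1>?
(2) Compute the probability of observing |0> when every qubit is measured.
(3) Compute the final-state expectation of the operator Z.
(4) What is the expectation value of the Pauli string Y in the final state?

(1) The probability of measuring |1> is sqrt(3)/4 + 1/2.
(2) A full measurement returns |0> with probability 1/2 - sqrt(3)/4.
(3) The expectation value of Z is -sqrt(3)/2.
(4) The expectation value of Y is 1/2.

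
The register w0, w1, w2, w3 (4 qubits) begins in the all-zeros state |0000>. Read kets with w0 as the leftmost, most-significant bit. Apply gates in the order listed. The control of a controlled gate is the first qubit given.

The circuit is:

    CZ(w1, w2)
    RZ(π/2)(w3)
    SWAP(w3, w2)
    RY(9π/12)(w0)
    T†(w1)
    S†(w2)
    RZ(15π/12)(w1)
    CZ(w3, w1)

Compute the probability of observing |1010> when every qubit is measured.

Outcome |1010> occurs with probability 0.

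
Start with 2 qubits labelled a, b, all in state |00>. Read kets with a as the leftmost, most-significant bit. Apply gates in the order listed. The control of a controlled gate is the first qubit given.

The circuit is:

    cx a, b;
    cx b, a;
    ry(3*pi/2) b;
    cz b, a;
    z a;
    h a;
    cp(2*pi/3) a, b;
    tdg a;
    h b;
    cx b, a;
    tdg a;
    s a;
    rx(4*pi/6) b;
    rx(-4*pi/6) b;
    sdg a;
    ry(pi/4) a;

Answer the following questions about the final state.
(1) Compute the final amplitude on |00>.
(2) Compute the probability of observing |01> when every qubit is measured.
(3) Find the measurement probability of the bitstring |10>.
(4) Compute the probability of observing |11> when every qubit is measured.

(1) |00> carries amplitude sqrt(4 - 2*sqrt(2))*(-I/8 - exp(I*pi/6)/8) in the final state. Key observation: the block from step 12 through step 15 cancels to the identity and can be dropped.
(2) The probability of measuring |01> is 5/16 - 5*sqrt(2)/32.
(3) A full measurement returns |10> with probability 3*sqrt(2)/32 + 3/16.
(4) Outcome |11> occurs with probability 5*sqrt(2)/32 + 5/16.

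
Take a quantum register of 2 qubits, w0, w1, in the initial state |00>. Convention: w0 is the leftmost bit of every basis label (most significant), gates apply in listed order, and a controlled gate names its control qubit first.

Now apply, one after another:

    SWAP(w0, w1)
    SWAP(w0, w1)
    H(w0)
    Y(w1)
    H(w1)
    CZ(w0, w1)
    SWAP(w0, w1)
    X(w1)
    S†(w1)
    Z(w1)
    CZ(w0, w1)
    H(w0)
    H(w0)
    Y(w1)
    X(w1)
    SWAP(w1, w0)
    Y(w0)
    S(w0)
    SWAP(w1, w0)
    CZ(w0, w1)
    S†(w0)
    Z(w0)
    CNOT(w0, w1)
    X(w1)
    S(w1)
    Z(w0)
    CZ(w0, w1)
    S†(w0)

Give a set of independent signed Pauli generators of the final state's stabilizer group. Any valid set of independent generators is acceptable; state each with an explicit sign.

The stabilizer group can be generated by -XI, +IY, among other valid generating sets. Key observation: the block from step 12 through step 13 cancels to the identity and can be dropped.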